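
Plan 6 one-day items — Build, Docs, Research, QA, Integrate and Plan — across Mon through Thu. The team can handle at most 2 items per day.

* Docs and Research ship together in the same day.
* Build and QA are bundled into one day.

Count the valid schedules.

Splitting on Build: it can be Mon (12), Tue (12), Wed (12), Thu (12). Listing each branch's schedules as (Docs, Research, QA, Integrate, Plan):
Build=Mon: (Tue,Tue,Mon,Wed,Wed) (Tue,Tue,Mon,Wed,Thu) (Tue,Tue,Mon,Thu,Wed) (Tue,Tue,Mon,Thu,Thu) (Wed,Wed,Mon,Tue,Tue) (Wed,Wed,Mon,Tue,Thu) (Wed,Wed,Mon,Thu,Tue) (Wed,Wed,Mon,Thu,Thu) (Thu,Thu,Mon,Tue,Tue) (Thu,Thu,Mon,Tue,Wed) (Thu,Thu,Mon,Wed,Tue) (Thu,Thu,Mon,Wed,Wed) — 12.
Build=Tue: (Mon,Mon,Tue,Wed,Wed) (Mon,Mon,Tue,Wed,Thu) (Mon,Mon,Tue,Thu,Wed) (Mon,Mon,Tue,Thu,Thu) (Wed,Wed,Tue,Mon,Mon) (Wed,Wed,Tue,Mon,Thu) (Wed,Wed,Tue,Thu,Mon) (Wed,Wed,Tue,Thu,Thu) (Thu,Thu,Tue,Mon,Mon) (Thu,Thu,Tue,Mon,Wed) (Thu,Thu,Tue,Wed,Mon) (Thu,Thu,Tue,Wed,Wed) — 12.
Build=Wed: (Mon,Mon,Wed,Tue,Tue) (Mon,Mon,Wed,Tue,Thu) (Mon,Mon,Wed,Thu,Tue) (Mon,Mon,Wed,Thu,Thu) (Tue,Tue,Wed,Mon,Mon) (Tue,Tue,Wed,Mon,Thu) (Tue,Tue,Wed,Thu,Mon) (Tue,Tue,Wed,Thu,Thu) (Thu,Thu,Wed,Mon,Mon) (Thu,Thu,Wed,Mon,Tue) (Thu,Thu,Wed,Tue,Mon) (Thu,Thu,Wed,Tue,Tue) — 12.
Build=Thu: (Mon,Mon,Thu,Tue,Tue) (Mon,Mon,Thu,Tue,Wed) (Mon,Mon,Thu,Wed,Tue) (Mon,Mon,Thu,Wed,Wed) (Tue,Tue,Thu,Mon,Mon) (Tue,Tue,Thu,Mon,Wed) (Tue,Tue,Thu,Wed,Mon) (Tue,Tue,Thu,Wed,Wed) (Wed,Wed,Thu,Mon,Mon) (Wed,Wed,Thu,Mon,Tue) (Wed,Wed,Thu,Tue,Mon) (Wed,Wed,Thu,Tue,Tue) — 12.
Summing: 12 + 12 + 12 + 12 = 48.

48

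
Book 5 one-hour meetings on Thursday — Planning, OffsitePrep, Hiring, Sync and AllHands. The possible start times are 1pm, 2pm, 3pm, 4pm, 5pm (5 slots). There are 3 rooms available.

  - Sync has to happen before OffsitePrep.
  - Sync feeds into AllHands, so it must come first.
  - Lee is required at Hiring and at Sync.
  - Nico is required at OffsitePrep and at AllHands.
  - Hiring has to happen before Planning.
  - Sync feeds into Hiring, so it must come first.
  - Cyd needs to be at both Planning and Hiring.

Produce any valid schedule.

Sync in 1pm; Hiring in 2pm; Planning in 3pm; OffsitePrep in 2pm; AllHands in 3pm

Checking: Sync(1pm) before AllHands(3pm); Hiring(2pm) before Planning(3pm); Sync(1pm) before OffsitePrep(2pm); Sync(1pm) before Hiring(2pm); OffsitePrep(2pm) != AllHands(3pm); Planning(3pm) != Hiring(2pm); Hiring(2pm) != Sync(1pm); max 2 per slot (cap 3).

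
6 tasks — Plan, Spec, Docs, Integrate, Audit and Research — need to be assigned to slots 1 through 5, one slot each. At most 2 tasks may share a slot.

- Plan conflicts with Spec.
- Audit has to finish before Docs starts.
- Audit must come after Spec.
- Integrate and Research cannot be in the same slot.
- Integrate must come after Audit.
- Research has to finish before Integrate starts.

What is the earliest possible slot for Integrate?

Precedence pushes Integrate to at least 3.
Integrate at 3 is achievable: Spec in 1, Research in 1, Docs in 3, Plan in 2, Audit in 2, Integrate in 3.

3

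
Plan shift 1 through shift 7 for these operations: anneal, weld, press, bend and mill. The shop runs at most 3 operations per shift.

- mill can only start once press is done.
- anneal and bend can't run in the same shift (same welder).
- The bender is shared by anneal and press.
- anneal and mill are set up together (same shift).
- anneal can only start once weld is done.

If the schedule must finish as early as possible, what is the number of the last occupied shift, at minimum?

shift 2

The precedence chain requires at least 2 distinct shifts.
With at most 3 per shift and 5 operations, at least 2 shifts are needed.
2 works (last occupied shift: shift 2): for example bend in shift 1, anneal in shift 2, mill in shift 2, weld in shift 1, press in shift 1.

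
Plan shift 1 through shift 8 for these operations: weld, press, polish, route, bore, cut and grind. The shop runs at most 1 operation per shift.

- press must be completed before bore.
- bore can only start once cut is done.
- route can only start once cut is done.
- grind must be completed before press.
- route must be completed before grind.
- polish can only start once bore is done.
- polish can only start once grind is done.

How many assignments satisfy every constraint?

Splitting on press: it can be shift 4 (12), shift 5 (24), shift 6 (20). Listing each branch's schedules as (weld, polish, route, bore, cut, grind) by shift number:
press=shift 4: (5,7,2,6,1,3) (5,8,2,6,1,3) (5,8,2,7,1,3) (6,7,2,5,1,3) (6,8,2,5,1,3) (6,8,2,7,1,3) (7,6,2,5,1,3) (7,8,2,5,1,3) (7,8,2,6,1,3) (8,6,2,5,1,3) (8,7,2,5,1,3) (8,7,2,6,1,3) — 12.
press=shift 5: (1,7,3,6,2,4) (1,8,3,6,2,4) (1,8,3,7,2,4) (2,7,3,6,1,4) (2,8,3,6,1,4) (2,8,3,7,1,4) (3,7,2,6,1,4) (3,8,2,6,1,4) (3,8,2,7,1,4) (4,7,2,6,1,3) (4,8,2,6,1,3) (4,8,2,7,1,3) (6,8,2,7,1,3) (6,8,2,7,1,4) (6,8,3,7,1,4) (6,8,3,7,2,4) (7,8,2,6,1,3) (7,8,2,6,1,4) (7,8,3,6,1,4) (7,8,3,6,2,4) (8,7,2,6,1,3) (8,7,2,6,1,4) (8,7,3,6,1,4) (8,7,3,6,2,4) — 24.
press=shift 6: (1,8,3,7,2,4) (1,8,3,7,2,5) (1,8,4,7,2,5) (1,8,4,7,3,5) (2,8,3,7,1,4) (2,8,3,7,1,5) (2,8,4,7,1,5) (2,8,4,7,3,5) (3,8,2,7,1,4) (3,8,2,7,1,5) (3,8,4,7,1,5) (3,8,4,7,2,5) (4,8,2,7,1,3) (4,8,2,7,1,5) (4,8,3,7,1,5) (4,8,3,7,2,5) (5,8,2,7,1,3) (5,8,2,7,1,4) (5,8,3,7,1,4) (5,8,3,7,2,4) — 20.
Summing: 12 + 24 + 20 = 56.

56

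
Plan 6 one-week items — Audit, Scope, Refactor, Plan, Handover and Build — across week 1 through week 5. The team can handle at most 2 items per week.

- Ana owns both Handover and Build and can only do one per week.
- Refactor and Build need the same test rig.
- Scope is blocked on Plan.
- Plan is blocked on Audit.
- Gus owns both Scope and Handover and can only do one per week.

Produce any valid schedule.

Refactor=week 1; Plan=week 2; Handover=week 2; Audit=week 1; Scope=week 3; Build=week 3

Checking: Audit(week 1) before Plan(week 2); Plan(week 2) before Scope(week 3); Scope(week 3) != Handover(week 2); Handover(week 2) != Build(week 3); Refactor(week 1) != Build(week 3); max 2 per week (cap 2).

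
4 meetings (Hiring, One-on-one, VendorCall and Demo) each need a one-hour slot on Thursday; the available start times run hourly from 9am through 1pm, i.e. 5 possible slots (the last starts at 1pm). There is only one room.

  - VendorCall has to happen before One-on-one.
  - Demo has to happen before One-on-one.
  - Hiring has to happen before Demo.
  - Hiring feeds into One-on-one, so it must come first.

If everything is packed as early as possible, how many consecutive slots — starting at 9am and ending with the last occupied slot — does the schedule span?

4 slots

The precedence chain requires at least 3 distinct slots.
With at most 1 per slot and 4 meetings, at least 4 slots are needed.
4 works (last occupied slot: 12pm): for example Demo -> 10am; Hiring -> 9am; VendorCall -> 11am; One-on-one -> 12pm.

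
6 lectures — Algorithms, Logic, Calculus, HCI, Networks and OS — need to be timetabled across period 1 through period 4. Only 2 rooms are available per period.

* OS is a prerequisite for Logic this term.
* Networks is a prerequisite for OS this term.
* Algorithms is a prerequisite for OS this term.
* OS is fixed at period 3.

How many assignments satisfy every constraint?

Splitting on Algorithms: it can be period 1 (19), period 2 (19). Listing each branch's schedules as (Logic, Calculus, HCI, Networks, OS) by period number:
Algorithms=period 1: (4,1,2,2,3) (4,1,3,2,3) (4,1,4,2,3) (4,2,1,2,3) (4,2,2,1,3) (4,2,3,1,3) (4,2,3,2,3) (4,2,4,1,3) (4,2,4,2,3) (4,3,1,2,3) (4,3,2,1,3) (4,3,2,2,3) (4,3,4,1,3) (4,3,4,2,3) (4,4,1,2,3) (4,4,2,1,3) (4,4,2,2,3) (4,4,3,1,3) (4,4,3,2,3) — 19.
Algorithms=period 2: (4,1,1,2,3) (4,1,2,1,3) (4,1,3,1,3) (4,1,3,2,3) (4,1,4,1,3) (4,1,4,2,3) (4,2,1,1,3) (4,2,3,1,3) (4,2,4,1,3) (4,3,1,1,3) (4,3,1,2,3) (4,3,2,1,3) (4,3,4,1,3) (4,3,4,2,3) (4,4,1,1,3) (4,4,1,2,3) (4,4,2,1,3) (4,4,3,1,3) (4,4,3,2,3) — 19.
Summing: 19 + 19 = 38.

38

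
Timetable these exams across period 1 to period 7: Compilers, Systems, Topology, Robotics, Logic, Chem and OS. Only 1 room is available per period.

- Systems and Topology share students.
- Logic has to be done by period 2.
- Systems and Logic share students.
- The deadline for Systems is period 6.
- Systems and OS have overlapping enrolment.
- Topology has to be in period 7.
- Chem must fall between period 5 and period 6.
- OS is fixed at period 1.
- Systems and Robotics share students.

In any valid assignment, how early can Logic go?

period 2

Logic's own window allows nothing later than period 2.
Logic at period 2 is achievable: Logic=period 2; OS=period 1; Chem=period 5; Robotics=period 6; Systems=period 3; Compilers=period 4; Topology=period 7.
Nothing earlier works — the conflict and capacity constraints rule out every period before period 2.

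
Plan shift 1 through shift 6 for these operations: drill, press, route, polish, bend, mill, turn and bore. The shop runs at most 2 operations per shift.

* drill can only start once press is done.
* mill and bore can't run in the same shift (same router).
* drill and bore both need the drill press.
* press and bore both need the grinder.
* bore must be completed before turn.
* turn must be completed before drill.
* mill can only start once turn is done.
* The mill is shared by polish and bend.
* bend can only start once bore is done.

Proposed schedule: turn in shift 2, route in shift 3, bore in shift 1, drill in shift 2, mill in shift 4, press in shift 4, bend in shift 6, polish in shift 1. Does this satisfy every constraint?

bore must be completed before turn — holds.
turn must be completed before drill — violated.
The mill is shared by polish and bend — holds.
drill and bore both need the drill press — holds.
The shop runs at most 2 operations per shift — holds.
drill can only start once press is done — violated.
mill can only start once turn is done — holds.
mill and bore can't run in the same shift (same router) — holds.
press and bore both need the grinder — holds.
bend can only start once bore is done — holds.

No. drill can only start once press is done is not satisfied.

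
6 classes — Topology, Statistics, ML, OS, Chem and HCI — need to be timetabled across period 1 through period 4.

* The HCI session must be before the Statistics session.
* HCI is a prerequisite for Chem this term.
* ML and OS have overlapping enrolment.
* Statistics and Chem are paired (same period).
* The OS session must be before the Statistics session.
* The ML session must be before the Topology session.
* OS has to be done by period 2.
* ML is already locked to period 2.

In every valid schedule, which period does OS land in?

period 1

OS's window is period 1–period 2.
ML is fixed at period 2, and OS can't share a period with ML.
So OS must be period 1.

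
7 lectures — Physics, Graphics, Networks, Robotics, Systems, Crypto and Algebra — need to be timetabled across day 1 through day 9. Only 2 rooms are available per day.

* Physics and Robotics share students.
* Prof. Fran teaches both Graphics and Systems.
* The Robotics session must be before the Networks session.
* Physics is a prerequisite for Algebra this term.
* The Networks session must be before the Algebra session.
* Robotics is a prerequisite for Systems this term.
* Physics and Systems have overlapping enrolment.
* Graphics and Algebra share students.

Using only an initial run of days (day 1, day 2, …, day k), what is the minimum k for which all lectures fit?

The precedence chain requires at least 3 distinct days.
With at most 2 per day and 7 lectures, at least 4 days are needed.
4 works (last occupied day: day 4): for example Systems in day 3; Physics in day 2; Graphics in day 1; Algebra in day 3; Robotics in day 1; Crypto in day 4; Networks in day 2.

4 days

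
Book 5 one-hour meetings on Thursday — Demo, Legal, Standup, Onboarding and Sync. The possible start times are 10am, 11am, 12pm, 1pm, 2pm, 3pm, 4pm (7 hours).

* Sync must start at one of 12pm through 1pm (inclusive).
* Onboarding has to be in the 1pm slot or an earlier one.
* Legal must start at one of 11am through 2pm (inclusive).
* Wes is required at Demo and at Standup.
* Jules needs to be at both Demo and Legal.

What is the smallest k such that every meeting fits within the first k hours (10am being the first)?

Sync can't be placed before 12pm — that is hour 3 counting from 10am — so the schedule must run through at least 3 hours.
3 works (last occupied hour: 12pm): for example Standup in 11am, Demo in 10am, Onboarding in 10am, Legal in 11am, Sync in 12pm.

3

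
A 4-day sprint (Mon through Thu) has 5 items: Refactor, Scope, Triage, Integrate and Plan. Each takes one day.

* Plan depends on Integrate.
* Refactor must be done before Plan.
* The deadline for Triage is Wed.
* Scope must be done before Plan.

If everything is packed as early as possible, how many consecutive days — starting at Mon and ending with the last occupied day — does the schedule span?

2 days

The precedence chain requires at least 2 distinct days.
2 works (last occupied day: Tue): for example Scope in Mon, Integrate in Mon, Triage in Mon, Refactor in Mon, Plan in Tue.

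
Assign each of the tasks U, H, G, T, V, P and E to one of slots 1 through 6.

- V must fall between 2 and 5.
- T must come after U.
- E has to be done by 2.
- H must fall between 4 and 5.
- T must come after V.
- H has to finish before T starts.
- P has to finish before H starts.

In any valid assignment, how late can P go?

4

Downstream work caps P at 4.
P at 4 is achievable: U=1, V=2, H=5, P=4, G=1, E=1, T=6.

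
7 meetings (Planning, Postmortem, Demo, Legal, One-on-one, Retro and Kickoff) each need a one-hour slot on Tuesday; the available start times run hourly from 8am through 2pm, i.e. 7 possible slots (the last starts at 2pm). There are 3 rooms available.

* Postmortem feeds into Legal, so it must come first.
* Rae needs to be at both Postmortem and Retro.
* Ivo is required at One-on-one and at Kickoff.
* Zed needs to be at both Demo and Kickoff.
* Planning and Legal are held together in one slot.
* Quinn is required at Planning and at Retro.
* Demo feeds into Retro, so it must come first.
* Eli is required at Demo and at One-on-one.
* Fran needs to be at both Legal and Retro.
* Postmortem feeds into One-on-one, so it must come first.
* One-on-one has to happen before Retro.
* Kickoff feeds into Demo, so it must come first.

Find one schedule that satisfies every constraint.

Demo in 9am; Retro in 11am; Kickoff in 8am; Planning in 9am; One-on-one in 10am; Legal in 9am; Postmortem in 8am

Checking: Postmortem(8am) before One-on-one(10am); Demo(9am) before Retro(11am); One-on-one(10am) before Retro(11am); Postmortem(8am) before Legal(9am); Kickoff(8am) before Demo(9am); Postmortem(8am) != Retro(11am); Planning(9am) != Retro(11am); Demo(9am) != Kickoff(8am); Legal(9am) != Retro(11am); Demo(9am) != One-on-one(10am); One-on-one(10am) != Kickoff(8am); Planning = Legal = 9am; max 3 per slot (cap 3).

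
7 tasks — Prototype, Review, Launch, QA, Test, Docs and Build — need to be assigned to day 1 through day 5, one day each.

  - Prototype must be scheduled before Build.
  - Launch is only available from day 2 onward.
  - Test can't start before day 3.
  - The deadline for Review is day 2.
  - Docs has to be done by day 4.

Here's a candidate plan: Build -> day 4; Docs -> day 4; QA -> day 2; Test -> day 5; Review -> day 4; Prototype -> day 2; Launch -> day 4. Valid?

No — it violates: The deadline for Review is day 2

The deadline for Review is day 2 — violated.
Test can't start before day 3 — holds.
Prototype must be scheduled before Build — holds.
Launch is only available from day 2 onward — holds.
Docs has to be done by day 4 — holds.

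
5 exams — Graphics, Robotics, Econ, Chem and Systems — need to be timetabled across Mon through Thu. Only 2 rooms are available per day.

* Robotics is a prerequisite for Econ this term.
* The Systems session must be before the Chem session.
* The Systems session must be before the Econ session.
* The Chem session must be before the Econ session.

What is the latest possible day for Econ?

Thu

Precedence pushes Econ to at least Wed.
Econ at Thu is achievable: Graphics in Tue, Systems in Mon, Chem in Tue, Robotics in Mon, Econ in Thu.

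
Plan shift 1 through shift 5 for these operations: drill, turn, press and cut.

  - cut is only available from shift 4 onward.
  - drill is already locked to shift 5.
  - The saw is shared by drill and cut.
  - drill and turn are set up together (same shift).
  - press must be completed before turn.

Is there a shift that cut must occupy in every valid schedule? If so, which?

cut's window is shift 4–shift 5.
drill is fixed at shift 5, and cut can't share a shift with drill.
So cut must be shift 4.

shift 4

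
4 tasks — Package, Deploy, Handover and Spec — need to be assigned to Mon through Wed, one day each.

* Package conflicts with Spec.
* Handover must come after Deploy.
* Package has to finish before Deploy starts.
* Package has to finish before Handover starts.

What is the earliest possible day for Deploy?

Tue

Precedence pushes Deploy to at least Tue; downstream work caps Deploy at Tue.
Deploy at Tue is achievable: Spec -> Tue, Package -> Mon, Handover -> Wed, Deploy -> Tue.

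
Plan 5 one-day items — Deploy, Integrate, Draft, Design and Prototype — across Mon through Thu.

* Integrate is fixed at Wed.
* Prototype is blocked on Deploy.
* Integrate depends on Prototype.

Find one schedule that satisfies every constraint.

Design=Mon; Integrate=Wed; Deploy=Mon; Prototype=Tue; Draft=Mon

Checking: Deploy(Mon) before Prototype(Tue); Prototype(Tue) before Integrate(Wed); Integrate=Wed in [Wed,Wed].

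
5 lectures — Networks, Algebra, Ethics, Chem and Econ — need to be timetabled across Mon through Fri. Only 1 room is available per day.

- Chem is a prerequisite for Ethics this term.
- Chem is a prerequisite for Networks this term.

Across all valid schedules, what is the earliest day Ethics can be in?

Tue

Precedence pushes Ethics to at least Tue.
Ethics at Tue is achievable: Chem -> Mon; Econ -> Fri; Algebra -> Thu; Ethics -> Tue; Networks -> Wed.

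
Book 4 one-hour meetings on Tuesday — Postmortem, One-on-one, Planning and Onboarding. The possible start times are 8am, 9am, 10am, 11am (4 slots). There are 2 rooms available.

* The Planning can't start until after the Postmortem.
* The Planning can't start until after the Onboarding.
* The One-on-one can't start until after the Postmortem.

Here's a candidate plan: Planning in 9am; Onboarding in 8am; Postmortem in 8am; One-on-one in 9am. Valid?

The Planning can't start until after the Onboarding — holds.
There are 2 rooms available — holds.
The Planning can't start until after the Postmortem — holds.
The One-on-one can't start until after the Postmortem — holds.

Valid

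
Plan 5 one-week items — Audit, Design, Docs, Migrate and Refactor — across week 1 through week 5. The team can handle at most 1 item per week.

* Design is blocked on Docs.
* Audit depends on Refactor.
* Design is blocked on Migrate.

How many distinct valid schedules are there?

Splitting on Audit: it can be week 2 (2), week 3 (4), week 4 (6), week 5 (8). Listing each branch's schedules as (Design, Docs, Migrate, Refactor) by week number:
Audit=week 2: (5,3,4,1) (5,4,3,1) — 2.
Audit=week 3: (5,1,4,2) (5,2,4,1) (5,4,1,2) (5,4,2,1) — 4.
Audit=week 4: (5,1,2,3) (5,1,3,2) (5,2,1,3) (5,2,3,1) (5,3,1,2) (5,3,2,1) — 6.
Audit=week 5: (3,1,2,4) (3,2,1,4) (4,1,2,3) (4,1,3,2) (4,2,1,3) (4,2,3,1) (4,3,1,2) (4,3,2,1) — 8.
Summing: 2 + 4 + 6 + 8 = 20.

20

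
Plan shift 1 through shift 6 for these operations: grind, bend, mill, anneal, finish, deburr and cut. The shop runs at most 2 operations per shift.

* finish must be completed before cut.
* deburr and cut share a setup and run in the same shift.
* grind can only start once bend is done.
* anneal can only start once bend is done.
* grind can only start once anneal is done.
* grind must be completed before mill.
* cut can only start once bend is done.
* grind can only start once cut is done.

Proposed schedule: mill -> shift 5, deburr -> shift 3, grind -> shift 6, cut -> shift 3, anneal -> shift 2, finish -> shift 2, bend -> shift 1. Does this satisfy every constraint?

finish must be completed before cut — holds.
The shop runs at most 2 operations per shift — holds.
grind must be completed before mill — violated.
deburr and cut share a setup and run in the same shift — holds.
grind can only start once bend is done — holds.
grind can only start once cut is done — holds.
anneal can only start once bend is done — holds.
grind can only start once anneal is done — holds.
cut can only start once bend is done — holds.

No. grind must be completed before mill is not satisfied.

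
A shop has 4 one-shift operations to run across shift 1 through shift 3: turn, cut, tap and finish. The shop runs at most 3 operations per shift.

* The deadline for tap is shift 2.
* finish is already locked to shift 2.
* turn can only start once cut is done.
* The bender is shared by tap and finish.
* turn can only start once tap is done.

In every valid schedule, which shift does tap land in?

shift 1

tap's window is shift 1–shift 2.
finish is fixed at shift 2, and tap can't share a shift with finish.
So tap must be shift 1.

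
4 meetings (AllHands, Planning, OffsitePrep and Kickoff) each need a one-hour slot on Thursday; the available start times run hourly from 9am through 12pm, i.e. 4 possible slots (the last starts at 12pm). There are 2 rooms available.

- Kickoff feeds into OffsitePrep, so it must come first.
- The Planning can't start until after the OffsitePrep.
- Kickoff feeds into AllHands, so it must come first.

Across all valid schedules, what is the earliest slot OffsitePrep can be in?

10am

Precedence pushes OffsitePrep to at least 10am; downstream work caps OffsitePrep at 11am.
OffsitePrep at 10am is achievable: OffsitePrep -> 10am; Kickoff -> 9am; AllHands -> 10am; Planning -> 11am.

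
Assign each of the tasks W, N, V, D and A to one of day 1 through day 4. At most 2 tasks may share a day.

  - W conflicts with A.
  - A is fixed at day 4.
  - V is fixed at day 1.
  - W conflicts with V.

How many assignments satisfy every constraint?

Splitting on W: it can be day 2 (13), day 3 (13). Listing each branch's schedules as (N, V, D, A) by day number:
W=day 2: (1,1,2,4) (1,1,3,4) (1,1,4,4) (2,1,1,4) (2,1,3,4) (2,1,4,4) (3,1,1,4) (3,1,2,4) (3,1,3,4) (3,1,4,4) (4,1,1,4) (4,1,2,4) (4,1,3,4) — 13.
W=day 3: (1,1,2,4) (1,1,3,4) (1,1,4,4) (2,1,1,4) (2,1,2,4) (2,1,3,4) (2,1,4,4) (3,1,1,4) (3,1,2,4) (3,1,4,4) (4,1,1,4) (4,1,2,4) (4,1,3,4) — 13.
Summing: 13 + 13 = 26.

26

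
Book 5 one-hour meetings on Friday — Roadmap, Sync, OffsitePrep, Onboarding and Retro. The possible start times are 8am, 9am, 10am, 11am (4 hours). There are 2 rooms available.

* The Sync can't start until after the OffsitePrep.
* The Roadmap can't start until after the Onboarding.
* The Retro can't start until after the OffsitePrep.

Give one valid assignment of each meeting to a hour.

Roadmap -> 9am, OffsitePrep -> 8am, Onboarding -> 8am, Sync -> 9am, Retro -> 10am

Checking: OffsitePrep(8am) before Retro(10am); Onboarding(8am) before Roadmap(9am); OffsitePrep(8am) before Sync(9am); max 2 per hour (cap 2).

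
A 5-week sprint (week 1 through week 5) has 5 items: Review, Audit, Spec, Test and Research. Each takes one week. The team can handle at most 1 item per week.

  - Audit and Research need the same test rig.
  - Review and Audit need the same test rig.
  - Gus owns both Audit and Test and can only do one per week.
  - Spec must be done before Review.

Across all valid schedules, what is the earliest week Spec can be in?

week 1

Downstream work caps Spec at week 4.
Spec at week 1 is achievable: Audit in week 3; Review in week 2; Research in week 5; Spec in week 1; Test in week 4.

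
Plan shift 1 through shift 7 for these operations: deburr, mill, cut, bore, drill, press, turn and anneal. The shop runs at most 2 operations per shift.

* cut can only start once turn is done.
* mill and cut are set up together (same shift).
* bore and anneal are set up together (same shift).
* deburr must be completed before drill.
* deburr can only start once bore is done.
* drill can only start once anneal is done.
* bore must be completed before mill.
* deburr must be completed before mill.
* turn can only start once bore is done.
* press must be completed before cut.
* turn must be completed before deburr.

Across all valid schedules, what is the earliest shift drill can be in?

Precedence pushes drill to at least shift 4.
drill at shift 4 is achievable: deburr=shift 3, drill=shift 4, bore=shift 1, turn=shift 2, press=shift 2, anneal=shift 1, cut=shift 5, mill=shift 5.

shift 4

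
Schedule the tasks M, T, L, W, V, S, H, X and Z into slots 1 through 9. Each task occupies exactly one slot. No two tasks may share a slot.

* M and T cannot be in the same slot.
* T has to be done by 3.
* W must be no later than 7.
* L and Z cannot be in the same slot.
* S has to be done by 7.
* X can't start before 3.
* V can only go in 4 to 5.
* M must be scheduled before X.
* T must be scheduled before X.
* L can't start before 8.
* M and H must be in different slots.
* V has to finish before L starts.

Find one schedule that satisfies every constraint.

H=7; X=3; M=2; S=6; Z=9; L=8; T=1; W=5; V=4

Checking: T(1) before X(3); M(2) before X(3); V(4) before L(8); L(8) != Z(9); M(2) != H(7); M(2) != T(1); X=3 in [3,9]; T=1 in [1,3]; W=5 in [1,7]; V=4 in [4,5]; S=6 in [1,7]; L=8 in [8,9]; max 1 per slot (cap 1).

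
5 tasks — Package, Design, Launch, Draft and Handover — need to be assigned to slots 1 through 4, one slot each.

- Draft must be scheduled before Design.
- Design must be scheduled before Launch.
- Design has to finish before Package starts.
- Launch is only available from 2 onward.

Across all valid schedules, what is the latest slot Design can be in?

3

Precedence pushes Design to at least 2; downstream work caps Design at 3.
Design at 3 is achievable: Draft=1, Handover=1, Launch=4, Package=4, Design=3.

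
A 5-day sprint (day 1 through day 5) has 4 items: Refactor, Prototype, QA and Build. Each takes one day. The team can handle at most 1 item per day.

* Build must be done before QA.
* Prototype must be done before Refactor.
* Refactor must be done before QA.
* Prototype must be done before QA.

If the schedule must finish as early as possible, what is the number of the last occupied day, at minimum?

4

The precedence chain requires at least 3 distinct days.
With at most 1 per day and 4 work items, at least 4 days are needed.
4 works (last occupied day: day 4): for example QA=day 4, Build=day 3, Refactor=day 2, Prototype=day 1.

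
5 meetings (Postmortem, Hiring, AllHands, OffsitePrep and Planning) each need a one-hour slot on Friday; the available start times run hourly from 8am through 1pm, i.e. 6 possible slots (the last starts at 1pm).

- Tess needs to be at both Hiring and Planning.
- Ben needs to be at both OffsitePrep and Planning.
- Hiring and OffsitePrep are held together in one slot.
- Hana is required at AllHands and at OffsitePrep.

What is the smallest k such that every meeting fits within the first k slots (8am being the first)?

Could 1 slot be enough, i.e. nothing placed later than 8am? No: Planning can't share with Hiring (8am) → nothing is left.
So 1 slot is not enough.
2 works (last occupied slot: 9am): for example AllHands=9am; Planning=9am; Hiring=8am; OffsitePrep=8am; Postmortem=8am.

2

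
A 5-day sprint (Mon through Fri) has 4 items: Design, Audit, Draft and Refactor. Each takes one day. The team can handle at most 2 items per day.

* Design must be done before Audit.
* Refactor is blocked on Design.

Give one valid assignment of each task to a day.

Audit=Tue, Refactor=Tue, Draft=Mon, Design=Mon

Checking: Design(Mon) before Audit(Tue); Design(Mon) before Refactor(Tue); max 2 per day (cap 2).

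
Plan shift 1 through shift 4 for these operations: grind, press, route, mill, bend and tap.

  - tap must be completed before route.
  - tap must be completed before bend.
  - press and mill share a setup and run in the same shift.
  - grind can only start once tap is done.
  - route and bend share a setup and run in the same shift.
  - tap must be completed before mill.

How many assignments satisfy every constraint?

36

Splitting on grind: it can be shift 2 (9), shift 3 (13), shift 4 (14). Listing each branch's schedules as (press, route, mill, bend, tap) by shift number:
grind=shift 2: (2,2,2,2,1) (2,3,2,3,1) (2,4,2,4,1) (3,2,3,2,1) (3,3,3,3,1) (3,4,3,4,1) (4,2,4,2,1) (4,3,4,3,1) (4,4,4,4,1) — 9.
grind=shift 3: (2,2,2,2,1) (2,3,2,3,1) (2,4,2,4,1) (3,2,3,2,1) (3,3,3,3,1) (3,3,3,3,2) (3,4,3,4,1) (3,4,3,4,2) (4,2,4,2,1) (4,3,4,3,1) (4,3,4,3,2) (4,4,4,4,1) (4,4,4,4,2) — 13.
grind=shift 4: (2,2,2,2,1) (2,3,2,3,1) (2,4,2,4,1) (3,2,3,2,1) (3,3,3,3,1) (3,3,3,3,2) (3,4,3,4,1) (3,4,3,4,2) (4,2,4,2,1) (4,3,4,3,1) (4,3,4,3,2) (4,4,4,4,1) (4,4,4,4,2) (4,4,4,4,3) — 14.
Summing: 9 + 13 + 14 = 36.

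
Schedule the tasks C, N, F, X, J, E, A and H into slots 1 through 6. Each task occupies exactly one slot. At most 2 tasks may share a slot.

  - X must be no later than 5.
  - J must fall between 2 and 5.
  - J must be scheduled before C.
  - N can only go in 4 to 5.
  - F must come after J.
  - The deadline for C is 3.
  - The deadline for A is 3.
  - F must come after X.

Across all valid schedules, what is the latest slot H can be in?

H at 6 is achievable: J -> 2; F -> 3; X -> 1; H -> 6; A -> 1; N -> 4; C -> 3; E -> 2.

6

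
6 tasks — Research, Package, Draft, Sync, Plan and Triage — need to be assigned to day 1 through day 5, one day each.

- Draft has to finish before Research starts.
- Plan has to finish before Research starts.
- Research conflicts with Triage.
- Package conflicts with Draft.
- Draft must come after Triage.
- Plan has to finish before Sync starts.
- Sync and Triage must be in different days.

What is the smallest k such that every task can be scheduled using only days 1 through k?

The precedence chain requires at least 3 distinct days.
3 works (last occupied day: day 3): for example Sync -> day 2; Triage -> day 1; Draft -> day 2; Package -> day 1; Plan -> day 1; Research -> day 3.

3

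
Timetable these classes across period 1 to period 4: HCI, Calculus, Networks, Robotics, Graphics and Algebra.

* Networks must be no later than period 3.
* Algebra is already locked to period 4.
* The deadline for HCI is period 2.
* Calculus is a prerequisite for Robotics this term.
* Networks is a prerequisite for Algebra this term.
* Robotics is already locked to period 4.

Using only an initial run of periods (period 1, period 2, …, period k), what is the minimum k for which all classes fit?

The precedence chain requires at least 2 distinct periods.
Robotics can't be placed before period 4, so the schedule must run through at least period 4.
4 works (last occupied period: period 4): for example Networks in period 1; Calculus in period 1; Algebra in period 4; Graphics in period 1; Robotics in period 4; HCI in period 1.

4 periods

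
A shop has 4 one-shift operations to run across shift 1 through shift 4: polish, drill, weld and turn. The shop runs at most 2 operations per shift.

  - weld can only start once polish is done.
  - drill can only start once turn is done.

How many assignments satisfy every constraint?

Splitting on polish: it can be shift 1 (18), shift 2 (12), shift 3 (6). Listing each branch's schedules as (drill, weld, turn) by shift number:
polish=shift 1: (2,2,1) (2,3,1) (2,4,1) (3,2,1) (3,2,2) (3,3,1) (3,3,2) (3,4,1) (3,4,2) (4,2,1) (4,2,2) (4,2,3) (4,3,1) (4,3,2) (4,3,3) (4,4,1) (4,4,2) (4,4,3) — 18.
polish=shift 2: (2,3,1) (2,4,1) (3,3,1) (3,3,2) (3,4,1) (3,4,2) (4,3,1) (4,3,2) (4,3,3) (4,4,1) (4,4,2) (4,4,3) — 12.
polish=shift 3: (2,4,1) (3,4,1) (3,4,2) (4,4,1) (4,4,2) (4,4,3) — 6.
Summing: 18 + 12 + 6 = 36.

36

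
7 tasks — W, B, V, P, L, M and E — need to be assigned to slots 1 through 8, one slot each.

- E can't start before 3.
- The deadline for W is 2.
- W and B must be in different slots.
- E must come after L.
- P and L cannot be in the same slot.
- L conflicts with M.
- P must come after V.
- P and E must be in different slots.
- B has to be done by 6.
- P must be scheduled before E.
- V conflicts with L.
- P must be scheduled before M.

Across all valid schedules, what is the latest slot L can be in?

7

Downstream work caps L at 7.
L at 7 is achievable: E=8, L=7, M=3, V=1, W=1, P=2, B=2.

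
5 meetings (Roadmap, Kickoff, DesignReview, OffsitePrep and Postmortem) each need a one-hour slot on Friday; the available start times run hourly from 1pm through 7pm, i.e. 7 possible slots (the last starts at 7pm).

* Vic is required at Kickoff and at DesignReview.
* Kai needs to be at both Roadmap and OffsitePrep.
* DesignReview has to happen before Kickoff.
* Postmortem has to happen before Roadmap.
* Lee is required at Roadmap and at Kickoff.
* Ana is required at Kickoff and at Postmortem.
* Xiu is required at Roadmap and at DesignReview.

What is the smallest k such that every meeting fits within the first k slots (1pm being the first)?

The precedence chain requires at least 2 distinct slots.
Could 2 slots be enough, i.e. nothing placed later than 2pm? No: Roadmap must come after Postmortem (at 1pm or later) → {2pm}; Kickoff must come after DesignReview (at 1pm or later) → {2pm}; Kickoff can't share with Roadmap (2pm) → nothing is left.
So 2 slots is not enough.
3 works (last occupied slot: 3pm): for example Kickoff -> 3pm, Postmortem -> 1pm, OffsitePrep -> 1pm, Roadmap -> 2pm, DesignReview -> 1pm.

3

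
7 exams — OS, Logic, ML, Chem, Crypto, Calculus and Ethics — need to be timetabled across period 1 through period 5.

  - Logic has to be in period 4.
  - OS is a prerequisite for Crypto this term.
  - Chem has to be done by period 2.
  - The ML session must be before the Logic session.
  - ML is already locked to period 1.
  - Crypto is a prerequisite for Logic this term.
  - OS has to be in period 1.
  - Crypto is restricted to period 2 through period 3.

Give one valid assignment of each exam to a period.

ML in period 1; OS in period 1; Chem in period 1; Logic in period 4; Crypto in period 2; Ethics in period 1; Calculus in period 1

Checking: Crypto(period 2) before Logic(period 4); OS(period 1) before Crypto(period 2); ML(period 1) before Logic(period 4); Crypto=period 2 in [period 2,period 3]; Chem=period 1 in [period 1,period 2]; ML=period 1 in [period 1,period 1]; Logic=period 4 in [period 4,period 4]; OS=period 1 in [period 1,period 1].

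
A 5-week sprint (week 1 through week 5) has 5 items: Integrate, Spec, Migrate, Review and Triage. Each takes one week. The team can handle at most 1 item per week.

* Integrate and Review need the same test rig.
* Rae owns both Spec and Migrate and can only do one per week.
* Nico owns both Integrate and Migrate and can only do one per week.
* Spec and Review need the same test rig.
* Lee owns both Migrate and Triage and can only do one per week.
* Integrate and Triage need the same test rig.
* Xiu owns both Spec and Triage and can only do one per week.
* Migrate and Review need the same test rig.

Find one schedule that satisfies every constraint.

Triage -> week 5, Migrate -> week 3, Integrate -> week 1, Review -> week 4, Spec -> week 2

Checking: Integrate(week 1) != Migrate(week 3); Integrate(week 1) != Review(week 4); Integrate(week 1) != Triage(week 5); Spec(week 2) != Review(week 4); Migrate(week 3) != Review(week 4); Spec(week 2) != Migrate(week 3); Spec(week 2) != Triage(week 5); Migrate(week 3) != Triage(week 5); max 1 per week (cap 1).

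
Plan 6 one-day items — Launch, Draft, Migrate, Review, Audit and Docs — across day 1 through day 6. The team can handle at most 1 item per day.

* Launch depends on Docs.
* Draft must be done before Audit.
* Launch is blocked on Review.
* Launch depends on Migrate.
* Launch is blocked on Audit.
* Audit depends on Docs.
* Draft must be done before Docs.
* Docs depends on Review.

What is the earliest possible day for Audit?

day 4

Precedence pushes Audit to at least day 3; downstream work caps Audit at day 5.
Audit at day 4 is achievable: Audit=day 4; Migrate=day 5; Review=day 2; Launch=day 6; Draft=day 1; Docs=day 3.
Nothing earlier works — the capacity limit rule out every day before day 4.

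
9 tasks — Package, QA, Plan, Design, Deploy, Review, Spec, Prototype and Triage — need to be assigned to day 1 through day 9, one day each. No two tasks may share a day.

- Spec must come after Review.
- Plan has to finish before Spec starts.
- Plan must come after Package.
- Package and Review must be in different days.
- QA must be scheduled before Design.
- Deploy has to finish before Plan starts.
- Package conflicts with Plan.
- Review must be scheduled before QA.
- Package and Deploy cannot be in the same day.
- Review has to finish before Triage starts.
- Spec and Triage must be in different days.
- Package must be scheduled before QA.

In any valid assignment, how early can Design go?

day 4

Precedence pushes Design to at least day 3.
Design at day 4 is achievable: Design in day 4, Package in day 2, Prototype in day 9, Spec in day 7, Review in day 1, Deploy in day 5, QA in day 3, Plan in day 6, Triage in day 8.
Nothing earlier works — the conflict and capacity constraints rule out every day before day 4.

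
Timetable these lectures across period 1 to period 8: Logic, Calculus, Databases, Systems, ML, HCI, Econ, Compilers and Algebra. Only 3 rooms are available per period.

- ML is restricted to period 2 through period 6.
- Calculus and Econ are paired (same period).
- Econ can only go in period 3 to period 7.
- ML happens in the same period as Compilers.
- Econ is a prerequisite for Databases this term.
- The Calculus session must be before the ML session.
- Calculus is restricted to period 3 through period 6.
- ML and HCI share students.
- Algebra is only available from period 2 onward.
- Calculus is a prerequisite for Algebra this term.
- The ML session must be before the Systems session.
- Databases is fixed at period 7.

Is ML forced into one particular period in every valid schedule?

No

ML can be period 4 (e.g. Systems in period 5; Logic in period 1; Algebra in period 4; Databases in period 7; Econ in period 3; Compilers in period 4; Calculus in period 3; ML in period 4; HCI in period 1) or period 5 (e.g. Systems -> period 6, ML -> period 5, Algebra -> period 4, Databases -> period 7, Calculus -> period 3, HCI -> period 1, Compilers -> period 5, Logic -> period 1, Econ -> period 3).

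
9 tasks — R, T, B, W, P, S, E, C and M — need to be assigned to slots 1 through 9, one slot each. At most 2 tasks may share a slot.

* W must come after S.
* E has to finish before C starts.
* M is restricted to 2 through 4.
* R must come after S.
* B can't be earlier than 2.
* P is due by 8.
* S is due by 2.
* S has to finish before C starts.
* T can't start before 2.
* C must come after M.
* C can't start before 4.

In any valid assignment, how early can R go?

Precedence pushes R to at least 2.
R at 2 is achievable: C=4; W=5; P=4; R=2; M=2; S=1; T=3; E=1; B=3.

2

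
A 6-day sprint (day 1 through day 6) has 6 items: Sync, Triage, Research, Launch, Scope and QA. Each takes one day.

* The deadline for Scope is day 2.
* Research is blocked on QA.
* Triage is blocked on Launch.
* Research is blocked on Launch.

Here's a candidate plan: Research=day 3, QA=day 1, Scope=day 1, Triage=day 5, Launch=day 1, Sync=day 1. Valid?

Research is blocked on QA — holds.
The deadline for Scope is day 2 — holds.
Research is blocked on Launch — holds.
Triage is blocked on Launch — holds.

Yes, all constraints hold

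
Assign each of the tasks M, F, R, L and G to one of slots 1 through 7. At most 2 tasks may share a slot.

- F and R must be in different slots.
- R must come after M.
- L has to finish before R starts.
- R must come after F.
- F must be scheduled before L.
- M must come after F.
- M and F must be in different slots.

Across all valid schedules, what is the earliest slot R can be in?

Precedence pushes R to at least 3.
R at 3 is achievable: L in 2; F in 1; M in 2; R in 3; G in 1.

3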